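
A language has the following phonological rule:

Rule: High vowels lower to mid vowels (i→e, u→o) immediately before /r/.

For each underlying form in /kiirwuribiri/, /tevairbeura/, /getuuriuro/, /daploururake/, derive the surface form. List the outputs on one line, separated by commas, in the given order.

/kiirwuribiri/: /i/ is a high vowel immediately before /r/, so it lowers to [e]. /u/ is a high vowel immediately before /r/, so it lowers to [o]. /i/ is a high vowel immediately before /r/, so it lowers to [e]. → [kierworiberi].
/tevairbeura/: /i/ is a high vowel immediately before /r/, so it lowers to [e]. /u/ is a high vowel immediately before /r/, so it lowers to [o]. → [tevaerbeora].
/getuuriuro/: /u/ is a high vowel immediately before /r/, so it lowers to [o]. /u/ is a high vowel immediately before /r/, so it lowers to [o]. → [getuorioro].
/daploururake/: /u/ is a high vowel immediately before /r/, so it lowers to [o]. /u/ is a high vowel immediately before /r/, so it lowers to [o]. → [daploororake].

kierworiberi, tevaerbeora, getuorioro, daploororake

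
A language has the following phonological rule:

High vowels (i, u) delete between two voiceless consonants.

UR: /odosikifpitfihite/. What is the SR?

odoskfptfhte

/i/ is a high vowel flanked by voiceless consonants /s/ and /k/, so it deletes.
/i/ is a high vowel flanked by voiceless consonants /k/ and /f/, so it deletes.
/i/ is a high vowel flanked by voiceless consonants /p/ and /t/, so it deletes.
/i/ is a high vowel flanked by voiceless consonants /f/ and /h/, so it deletes.
/i/ is a high vowel flanked by voiceless consonants /h/ and /t/, so it deletes.
Surface form: [odoskfptfhte].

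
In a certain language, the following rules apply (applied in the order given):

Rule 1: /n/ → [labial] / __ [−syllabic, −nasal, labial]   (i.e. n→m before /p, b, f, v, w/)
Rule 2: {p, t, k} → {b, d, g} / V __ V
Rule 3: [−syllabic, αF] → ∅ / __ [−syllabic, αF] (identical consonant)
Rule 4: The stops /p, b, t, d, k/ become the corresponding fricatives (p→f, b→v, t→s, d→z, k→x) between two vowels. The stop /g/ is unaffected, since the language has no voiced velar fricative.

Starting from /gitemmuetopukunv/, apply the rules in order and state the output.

gizemuezovugumv

Rule 1 (nasal place assimilation): /n/ precedes the labial consonant /v/, so it assimilates in place to [m]. /gitemmuetopukunv/ → gitemmuetopukumv.
Rule 2 (intervocalic voicing): /t/ is a voiceless stop between vowels /i/ and /e/, so it voices to [d]. /t/ is a voiceless stop between vowels /e/ and /o/, so it voices to [d]. /p/ is a voiceless stop between vowels /o/ and /u/, so it voices to [b]. /k/ is a voiceless stop between vowels /u/ and /u/, so it voices to [g]. /gitemmuetopukumv/ → gidemmuedobugumv.
Rule 3 (degemination): /mm/ is a geminate; the first /m/ deletes. /gidemmuedobugumv/ → gidemuedobugumv.
Rule 4 (intervocalic spirantization): /d/ is a stop between vowels /i/ and /e/, so it spirantizes to the fricative [z]. /d/ is a stop between vowels /e/ and /o/, so it spirantizes to the fricative [z]. /b/ is a stop between vowels /o/ and /u/, so it spirantizes to the fricative [v]. /gidemuedobugumv/ → gizemuezovugumv.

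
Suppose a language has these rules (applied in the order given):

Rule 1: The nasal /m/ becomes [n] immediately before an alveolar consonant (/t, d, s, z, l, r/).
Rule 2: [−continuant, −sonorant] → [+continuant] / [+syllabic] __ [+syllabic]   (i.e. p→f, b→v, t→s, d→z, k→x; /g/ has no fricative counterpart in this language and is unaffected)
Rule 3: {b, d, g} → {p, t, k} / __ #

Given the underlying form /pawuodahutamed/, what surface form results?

Rule 1 (nasal place assimilation): no segment meets the environment; /pawuodahutamed/ is unchanged.
Rule 2 (intervocalic spirantization): /d/ is a stop between vowels /o/ and /a/, so it spirantizes to the fricative [z]. /t/ is a stop between vowels /u/ and /a/, so it spirantizes to the fricative [s]. /pawuodahutamed/ → pawuozahusamed.
Rule 3 (final devoicing): /d/ is a voiced stop in word-final position, so it devoices to [t]. /pawuozahusamed/ → pawuozahusamet.

pawuozahusamet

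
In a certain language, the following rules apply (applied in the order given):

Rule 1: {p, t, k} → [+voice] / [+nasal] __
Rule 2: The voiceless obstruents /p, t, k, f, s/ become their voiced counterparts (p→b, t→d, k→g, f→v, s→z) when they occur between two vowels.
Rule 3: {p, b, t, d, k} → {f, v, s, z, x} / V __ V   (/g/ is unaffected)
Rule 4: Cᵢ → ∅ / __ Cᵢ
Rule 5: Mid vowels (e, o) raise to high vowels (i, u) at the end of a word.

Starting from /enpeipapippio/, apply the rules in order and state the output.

Rule 1 (post-nasal voicing): /p/ is a voiceless stop immediately after the nasal /n/, so it voices to [b]. /enpeipapippio/ → enbeipapippio.
Rule 2 (intervocalic voicing): /p/ is a voiceless obstruent between vowels /i/ and /a/, so it voices to [b]. /p/ is a voiceless obstruent between vowels /a/ and /i/, so it voices to [b]. /enbeipapippio/ → enbeibabippio.
Rule 3 (intervocalic spirantization): /b/ is a stop between vowels /i/ and /a/, so it spirantizes to the fricative [v]. /b/ is a stop between vowels /a/ and /i/, so it spirantizes to the fricative [v]. /enbeibabippio/ → enbeivavippio.
Rule 4 (degemination): /pp/ is a geminate; the first /p/ deletes. /enbeivavippio/ → enbeivavipio.
Rule 5 (final vowel raising): /o/ is a mid vowel in word-final position, so it raises to [u]. /enbeivavipio/ → enbeivavipiu.

enbeivavipiu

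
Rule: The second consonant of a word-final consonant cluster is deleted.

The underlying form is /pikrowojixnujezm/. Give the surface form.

/m/ is the second consonant of a word-final cluster /zm/, so it deletes.
The other instances of /p/, /k/, /r/, /w/, /j/, /x/, /n/, /z/ do not occur in the required environment and remain unchanged.
Surface form: [pikrowojixnujez].

pikrowojixnujez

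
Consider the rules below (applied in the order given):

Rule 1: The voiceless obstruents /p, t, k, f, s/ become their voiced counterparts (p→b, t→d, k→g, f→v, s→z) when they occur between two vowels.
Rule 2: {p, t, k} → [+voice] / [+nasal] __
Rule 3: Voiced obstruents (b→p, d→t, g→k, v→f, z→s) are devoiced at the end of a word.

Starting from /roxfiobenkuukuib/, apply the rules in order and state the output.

Rule 1 (intervocalic voicing): /k/ is a voiceless obstruent between vowels /u/ and /u/, so it voices to [g]. /roxfiobenkuukuib/ → roxfiobenkuuguib.
Rule 2 (post-nasal voicing): /k/ is a voiceless stop immediately after the nasal /n/, so it voices to [g]. /roxfiobenkuuguib/ → roxfiobenguuguib.
Rule 3 (final devoicing): /b/ is a voiced obstruent in word-final position, so it devoices to [p]. /roxfiobenguuguib/ → roxfiobenguuguip.

roxfiobenguuguip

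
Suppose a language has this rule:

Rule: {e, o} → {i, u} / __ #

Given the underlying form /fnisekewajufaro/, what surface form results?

fnisekewajufaru

/o/ is a mid vowel in word-final position, so it raises to [u].
Surface form: [fnisekewajufaru].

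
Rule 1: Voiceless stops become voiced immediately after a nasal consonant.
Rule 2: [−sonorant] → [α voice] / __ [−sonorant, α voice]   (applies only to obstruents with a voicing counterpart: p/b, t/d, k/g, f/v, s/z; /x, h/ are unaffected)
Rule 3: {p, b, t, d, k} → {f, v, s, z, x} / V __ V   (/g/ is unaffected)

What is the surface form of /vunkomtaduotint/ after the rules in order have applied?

vungomdazuosind

Rule 1 (post-nasal voicing): /k/ is a voiceless stop immediately after the nasal /n/, so it voices to [g]. /t/ is a voiceless stop immediately after the nasal /m/, so it voices to [d]. /t/ is a voiceless stop immediately after the nasal /n/, so it voices to [d]. /vunkomtaduotint/ → vungomdaduotind.
Rule 2 (regressive voicing assimilation): no segment meets the environment; /vungomdaduotind/ is unchanged.
Rule 3 (intervocalic spirantization): /d/ is a stop between vowels /a/ and /u/, so it spirantizes to the fricative [z]. /t/ is a stop between vowels /o/ and /i/, so it spirantizes to the fricative [s]. /vungomdaduotind/ → vungomdazuosind.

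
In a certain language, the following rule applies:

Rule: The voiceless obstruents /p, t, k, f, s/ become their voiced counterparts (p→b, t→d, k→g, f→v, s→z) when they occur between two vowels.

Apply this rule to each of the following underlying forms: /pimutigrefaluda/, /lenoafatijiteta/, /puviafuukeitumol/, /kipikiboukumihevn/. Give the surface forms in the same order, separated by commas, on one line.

/pimutigrefaluda/: /t/ is a voiceless obstruent between vowels /u/ and /i/, so it voices to [d]. /f/ is a voiceless obstruent between vowels /e/ and /a/, so it voices to [v]. → [pimudigrevaluda].
/lenoafatijiteta/: /f/ is a voiceless obstruent between vowels /a/ and /a/, so it voices to [v]. /t/ is a voiceless obstruent between vowels /a/ and /i/, so it voices to [d]. /t/ is a voiceless obstruent between vowels /i/ and /e/, so it voices to [d]. /t/ is a voiceless obstruent between vowels /e/ and /a/, so it voices to [d]. → [lenoavadijideda].
/puviafuukeitumol/: /f/ is a voiceless obstruent between vowels /a/ and /u/, so it voices to [v]. /k/ is a voiceless obstruent between vowels /u/ and /e/, so it voices to [g]. /t/ is a voiceless obstruent between vowels /i/ and /u/, so it voices to [d]. → [puviavuugeidumol].
/kipikiboukumihevn/: /p/ is a voiceless obstruent between vowels /i/ and /i/, so it voices to [b]. /k/ is a voiceless obstruent between vowels /i/ and /i/, so it voices to [g]. /k/ is a voiceless obstruent between vowels /u/ and /u/, so it voices to [g]. → [kibigibougumihevn].

pimudigrevaluda, lenoavadijideda, puviavuugeidumol, kibigibougumihevn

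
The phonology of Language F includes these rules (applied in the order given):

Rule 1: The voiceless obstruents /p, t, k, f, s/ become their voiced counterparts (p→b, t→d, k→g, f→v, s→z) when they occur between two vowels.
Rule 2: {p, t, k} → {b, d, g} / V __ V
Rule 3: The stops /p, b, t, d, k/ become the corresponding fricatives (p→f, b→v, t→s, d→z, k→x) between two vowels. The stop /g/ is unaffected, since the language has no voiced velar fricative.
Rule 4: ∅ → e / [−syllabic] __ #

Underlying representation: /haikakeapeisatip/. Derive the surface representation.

haigageaveizazipe

Rule 1 (intervocalic voicing): /k/ is a voiceless obstruent between vowels /i/ and /a/, so it voices to [g]. /k/ is a voiceless obstruent between vowels /a/ and /e/, so it voices to [g]. /p/ is a voiceless obstruent between vowels /a/ and /e/, so it voices to [b]. /s/ is a voiceless obstruent between vowels /i/ and /a/, so it voices to [z]. /t/ is a voiceless obstruent between vowels /a/ and /i/, so it voices to [d]. /haikakeapeisatip/ → haigageabeizadip.
Rule 2 (intervocalic voicing): no segment meets the environment; /haigageabeizadip/ is unchanged.
Rule 3 (intervocalic spirantization): /b/ is a stop between vowels /a/ and /e/, so it spirantizes to the fricative [v]. /d/ is a stop between vowels /a/ and /i/, so it spirantizes to the fricative [z]. /haigageabeizadip/ → haigageaveizazip.
Rule 4 (final e-epenthesis): the form ends in the consonant /p/, so [e] is inserted word-finally. /haigageaveizazip/ → haigageaveizazipe.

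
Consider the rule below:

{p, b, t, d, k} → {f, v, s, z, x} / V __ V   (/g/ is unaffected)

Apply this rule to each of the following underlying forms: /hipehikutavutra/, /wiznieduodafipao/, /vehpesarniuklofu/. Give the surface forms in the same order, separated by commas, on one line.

hifehixusavutra, wizniezuozafifao, vehpesarniuklofu

/hipehikutavutra/: /p/ is a stop between vowels /i/ and /e/, so it spirantizes to the fricative [f]. /k/ is a stop between vowels /i/ and /u/, so it spirantizes to the fricative [x]. /t/ is a stop between vowels /u/ and /a/, so it spirantizes to the fricative [s]. → [hifehixusavutra].
/wiznieduodafipao/: /d/ is a stop between vowels /e/ and /u/, so it spirantizes to the fricative [z]. /d/ is a stop between vowels /o/ and /a/, so it spirantizes to the fricative [z]. /p/ is a stop between vowels /i/ and /a/, so it spirantizes to the fricative [f]. → [wizniezuozafifao].
/vehpesarniuklofu/: the rule's environment is not met; surfaces unchanged as [vehpesarniuklofu].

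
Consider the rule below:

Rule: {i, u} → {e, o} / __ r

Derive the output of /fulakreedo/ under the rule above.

fulakreedo

No segment of /fulakreedo/ meets the structural description of the rule, so the form surfaces unchanged.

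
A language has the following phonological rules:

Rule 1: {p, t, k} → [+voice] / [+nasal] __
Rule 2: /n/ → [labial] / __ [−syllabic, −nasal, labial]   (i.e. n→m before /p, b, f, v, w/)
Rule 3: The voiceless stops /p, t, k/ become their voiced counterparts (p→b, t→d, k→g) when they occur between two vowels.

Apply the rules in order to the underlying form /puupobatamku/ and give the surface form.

Rule 1 (post-nasal voicing): /k/ is a voiceless stop immediately after the nasal /m/, so it voices to [g]. /puupobatamku/ → puupobatamgu.
Rule 2 (nasal place assimilation): no segment meets the environment; /puupobatamgu/ is unchanged.
Rule 3 (intervocalic voicing): /p/ is a voiceless stop between vowels /u/ and /o/, so it voices to [b]. /t/ is a voiceless stop between vowels /a/ and /a/, so it voices to [d]. /puupobatamgu/ → puubobadamgu.

puubobadamgu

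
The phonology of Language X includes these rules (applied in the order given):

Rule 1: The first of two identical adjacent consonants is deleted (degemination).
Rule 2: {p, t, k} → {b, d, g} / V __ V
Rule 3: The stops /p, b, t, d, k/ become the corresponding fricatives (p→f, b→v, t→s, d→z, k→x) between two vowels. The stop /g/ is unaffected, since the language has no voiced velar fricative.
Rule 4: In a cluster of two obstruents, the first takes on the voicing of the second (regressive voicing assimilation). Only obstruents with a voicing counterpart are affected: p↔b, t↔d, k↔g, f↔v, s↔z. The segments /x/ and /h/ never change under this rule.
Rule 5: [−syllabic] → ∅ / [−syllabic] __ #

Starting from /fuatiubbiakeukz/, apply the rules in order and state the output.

Rule 1 (degemination): /bb/ is a geminate; the first /b/ deletes. /fuatiubbiakeukz/ → fuatiubiakeukz.
Rule 2 (intervocalic voicing): /t/ is a voiceless stop between vowels /a/ and /i/, so it voices to [d]. /k/ is a voiceless stop between vowels /a/ and /e/, so it voices to [g]. /fuatiubiakeukz/ → fuadiubiageukz.
Rule 3 (intervocalic spirantization): /d/ is a stop between vowels /a/ and /i/, so it spirantizes to the fricative [z]. /b/ is a stop between vowels /u/ and /i/, so it spirantizes to the fricative [v]. /fuadiubiageukz/ → fuaziuviageukz.
Rule 4 (regressive voicing assimilation): /k/ precedes the voiced obstruent /z/, so it voices to [g] by assimilation. /fuaziuviageukz/ → fuaziuviageugz.
Rule 5 (final cluster simplification): /z/ is the second consonant of a word-final cluster /gz/, so it deletes. /fuaziuviageugz/ → fuaziuviageug.

fuaziuviageug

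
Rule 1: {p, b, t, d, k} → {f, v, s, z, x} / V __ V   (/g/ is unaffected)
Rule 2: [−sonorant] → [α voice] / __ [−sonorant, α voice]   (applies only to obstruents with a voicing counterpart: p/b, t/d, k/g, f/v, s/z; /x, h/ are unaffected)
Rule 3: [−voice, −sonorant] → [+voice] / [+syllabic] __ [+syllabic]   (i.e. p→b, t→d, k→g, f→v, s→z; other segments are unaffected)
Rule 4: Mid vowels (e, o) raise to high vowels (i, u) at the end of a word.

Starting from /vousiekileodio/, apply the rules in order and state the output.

vouziexileoziu

Rule 1 (intervocalic spirantization): /k/ is a stop between vowels /e/ and /i/, so it spirantizes to the fricative [x]. /d/ is a stop between vowels /o/ and /i/, so it spirantizes to the fricative [z]. /vousiekileodio/ → vousiexileozio.
Rule 2 (regressive voicing assimilation): no segment meets the environment; /vousiexileozio/ is unchanged.
Rule 3 (intervocalic voicing): /s/ is a voiceless obstruent between vowels /u/ and /i/, so it voices to [z]. /vousiexileozio/ → vouziexileozio.
Rule 4 (final vowel raising): /o/ is a mid vowel in word-final position, so it raises to [u]. /vouziexileozio/ → vouziexileoziu.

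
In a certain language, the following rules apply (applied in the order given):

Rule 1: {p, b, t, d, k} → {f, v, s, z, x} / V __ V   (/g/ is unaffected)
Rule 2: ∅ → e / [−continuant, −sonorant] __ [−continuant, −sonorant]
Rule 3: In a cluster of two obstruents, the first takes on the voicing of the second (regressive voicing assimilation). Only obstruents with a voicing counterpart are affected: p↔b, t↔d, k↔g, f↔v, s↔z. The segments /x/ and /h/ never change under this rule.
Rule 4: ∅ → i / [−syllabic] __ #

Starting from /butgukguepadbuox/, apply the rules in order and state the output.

Rule 1 (intervocalic spirantization): /p/ is a stop between vowels /e/ and /a/, so it spirantizes to the fricative [f]. /butgukguepadbuox/ → butgukguefadbuox.
Rule 2 (stop-cluster e-epenthesis): /t/ and /g/ form a stop–stop cluster, so [e] is inserted between them. /k/ and /g/ form a stop–stop cluster, so [e] is inserted between them. /d/ and /b/ form a stop–stop cluster, so [e] is inserted between them. /butgukguefadbuox/ → butegukeguefadebuox.
Rule 3 (regressive voicing assimilation): no segment meets the environment; /butegukeguefadebuox/ is unchanged.
Rule 4 (final i-epenthesis): the form ends in the consonant /x/, so [i] is inserted word-finally. /butegukeguefadebuox/ → butegukeguefadebuoxi.

butegukeguefadebuoxi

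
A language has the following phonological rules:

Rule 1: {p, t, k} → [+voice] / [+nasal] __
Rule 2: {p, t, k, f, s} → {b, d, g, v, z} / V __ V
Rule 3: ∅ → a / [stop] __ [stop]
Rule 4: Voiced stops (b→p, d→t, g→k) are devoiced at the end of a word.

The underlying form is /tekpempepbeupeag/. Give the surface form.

Rule 1 (post-nasal voicing): /p/ is a voiceless stop immediately after the nasal /m/, so it voices to [b]. /tekpempepbeupeag/ → tekpembepbeupeag.
Rule 2 (intervocalic voicing): /p/ is a voiceless obstruent between vowels /u/ and /e/, so it voices to [b]. /tekpembepbeupeag/ → tekpembepbeubeag.
Rule 3 (stop-cluster a-epenthesis): /k/ and /p/ form a stop–stop cluster, so [a] is inserted between them. /p/ and /b/ form a stop–stop cluster, so [a] is inserted between them. /tekpembepbeubeag/ → tekapembepabeubeag.
Rule 4 (final devoicing): /g/ is a voiced stop in word-final position, so it devoices to [k]. /tekapembepabeubeag/ → tekapembepabeubeak.

tekapembepabeubeak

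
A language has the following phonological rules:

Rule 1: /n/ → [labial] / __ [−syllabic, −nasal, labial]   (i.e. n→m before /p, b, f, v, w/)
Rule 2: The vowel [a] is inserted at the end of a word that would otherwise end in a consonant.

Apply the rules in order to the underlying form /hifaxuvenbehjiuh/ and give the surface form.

hifaxuvembehjiuha

Rule 1 (nasal place assimilation): /n/ precedes the labial consonant /b/, so it assimilates in place to [m]. /hifaxuvenbehjiuh/ → hifaxuvembehjiuh.
Rule 2 (final a-epenthesis): the form ends in the consonant /h/, so [a] is inserted word-finally. /hifaxuvembehjiuh/ → hifaxuvembehjiuha.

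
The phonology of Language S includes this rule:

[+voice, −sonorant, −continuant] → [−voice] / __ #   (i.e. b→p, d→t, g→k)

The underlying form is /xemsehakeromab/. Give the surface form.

/b/ is a voiced stop in word-final position, so it devoices to [p].
Surface form: [xemsehakeromap].

xemsehakeromap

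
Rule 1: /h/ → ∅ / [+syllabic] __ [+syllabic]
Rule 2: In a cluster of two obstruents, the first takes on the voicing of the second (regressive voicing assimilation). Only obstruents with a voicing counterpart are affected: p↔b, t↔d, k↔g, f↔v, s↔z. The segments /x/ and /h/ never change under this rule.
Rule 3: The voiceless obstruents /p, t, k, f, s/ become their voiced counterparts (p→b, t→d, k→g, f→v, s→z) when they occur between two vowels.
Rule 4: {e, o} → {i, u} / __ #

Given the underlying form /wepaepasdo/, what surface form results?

webaebazdu

Rule 1 (intervocalic h-deletion): no segment meets the environment; /wepaepasdo/ is unchanged.
Rule 2 (regressive voicing assimilation): /s/ precedes the voiced obstruent /d/, so it voices to [z] by assimilation. /wepaepasdo/ → wepaepazdo.
Rule 3 (intervocalic voicing): /p/ is a voiceless obstruent between vowels /e/ and /a/, so it voices to [b]. /p/ is a voiceless obstruent between vowels /e/ and /a/, so it voices to [b]. /wepaepazdo/ → webaebazdo.
Rule 4 (final vowel raising): /o/ is a mid vowel in word-final position, so it raises to [u]. /webaebazdo/ → webaebazdu.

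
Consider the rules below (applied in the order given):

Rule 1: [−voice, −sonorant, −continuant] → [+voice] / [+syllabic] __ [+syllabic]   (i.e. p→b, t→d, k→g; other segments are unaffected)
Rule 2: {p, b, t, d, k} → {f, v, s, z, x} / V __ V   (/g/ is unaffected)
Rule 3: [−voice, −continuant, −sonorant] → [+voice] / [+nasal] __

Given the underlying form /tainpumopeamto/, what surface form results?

Rule 1 (intervocalic voicing): /p/ is a voiceless stop between vowels /o/ and /e/, so it voices to [b]. /tainpumopeamto/ → tainpumobeamto.
Rule 2 (intervocalic spirantization): /b/ is a stop between vowels /o/ and /e/, so it spirantizes to the fricative [v]. /tainpumobeamto/ → tainpumoveamto.
Rule 3 (post-nasal voicing): /p/ is a voiceless stop immediately after the nasal /n/, so it voices to [b]. /t/ is a voiceless stop immediately after the nasal /m/, so it voices to [d]. /tainpumoveamto/ → tainbumoveamdo.

tainbumoveamdo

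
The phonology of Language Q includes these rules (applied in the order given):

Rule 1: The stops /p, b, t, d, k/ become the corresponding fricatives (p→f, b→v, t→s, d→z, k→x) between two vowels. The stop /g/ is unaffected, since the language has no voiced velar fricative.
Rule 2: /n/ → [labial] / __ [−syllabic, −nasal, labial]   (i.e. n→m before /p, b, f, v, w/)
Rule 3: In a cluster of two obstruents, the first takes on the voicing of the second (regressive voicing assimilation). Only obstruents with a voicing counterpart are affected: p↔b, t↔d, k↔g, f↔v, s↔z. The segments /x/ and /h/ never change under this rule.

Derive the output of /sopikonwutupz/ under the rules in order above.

sofixomwusubz

Rule 1 (intervocalic spirantization): /p/ is a stop between vowels /o/ and /i/, so it spirantizes to the fricative [f]. /k/ is a stop between vowels /i/ and /o/, so it spirantizes to the fricative [x]. /t/ is a stop between vowels /u/ and /u/, so it spirantizes to the fricative [s]. /sopikonwutupz/ → sofixonwusupz.
Rule 2 (nasal place assimilation): /n/ precedes the labial consonant /w/, so it assimilates in place to [m]. /sofixonwusupz/ → sofixomwusupz.
Rule 3 (regressive voicing assimilation): /p/ precedes the voiced obstruent /z/, so it voices to [b] by assimilation. /sofixomwusupz/ → sofixomwusubz.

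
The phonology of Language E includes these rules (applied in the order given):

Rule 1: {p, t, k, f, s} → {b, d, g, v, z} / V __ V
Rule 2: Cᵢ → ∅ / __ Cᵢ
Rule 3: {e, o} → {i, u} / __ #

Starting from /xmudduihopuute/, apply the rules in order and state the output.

xmuduihobuudi

Rule 1 (intervocalic voicing): /p/ is a voiceless obstruent between vowels /o/ and /u/, so it voices to [b]. /t/ is a voiceless obstruent between vowels /u/ and /e/, so it voices to [d]. /xmudduihopuute/ → xmudduihobuude.
Rule 2 (degemination): /dd/ is a geminate; the first /d/ deletes. /xmudduihobuude/ → xmuduihobuude.
Rule 3 (final vowel raising): /e/ is a mid vowel in word-final position, so it raises to [i]. /xmuduihobuude/ → xmuduihobuudi.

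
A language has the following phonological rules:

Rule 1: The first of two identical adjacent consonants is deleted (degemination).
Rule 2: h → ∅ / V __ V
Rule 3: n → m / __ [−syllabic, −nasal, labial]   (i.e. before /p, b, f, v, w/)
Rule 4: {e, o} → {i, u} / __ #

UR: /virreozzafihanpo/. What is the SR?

vireozafiampu

Rule 1 (degemination): /rr/ is a geminate; the first /r/ deletes. /zz/ is a geminate; the first /z/ deletes. /virreozzafihanpo/ → vireozafihanpo.
Rule 2 (intervocalic h-deletion): /h/ occurs between vowels /i/ and /a/, so it deletes. /vireozafihanpo/ → vireozafianpo.
Rule 3 (nasal place assimilation): /n/ precedes the labial consonant /p/, so it assimilates in place to [m]. /vireozafianpo/ → vireozafiampo.
Rule 4 (final vowel raising): /o/ is a mid vowel in word-final position, so it raises to [u]. /vireozafiampo/ → vireozafiampu.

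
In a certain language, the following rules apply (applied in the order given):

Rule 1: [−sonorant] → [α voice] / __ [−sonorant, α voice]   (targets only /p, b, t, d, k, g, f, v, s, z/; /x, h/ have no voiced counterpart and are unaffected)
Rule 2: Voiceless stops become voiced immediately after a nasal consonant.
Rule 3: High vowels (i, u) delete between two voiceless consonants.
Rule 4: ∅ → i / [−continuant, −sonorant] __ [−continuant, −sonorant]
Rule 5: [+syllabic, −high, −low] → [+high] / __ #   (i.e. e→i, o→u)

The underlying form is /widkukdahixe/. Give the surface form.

witikugidahxi

Rule 1 (regressive voicing assimilation): /d/ precedes the voiceless obstruent /k/, so it devoices to [t] by assimilation. /k/ precedes the voiced obstruent /d/, so it voices to [g] by assimilation. /widkukdahixe/ → witkugdahixe.
Rule 2 (post-nasal voicing): no segment meets the environment; /witkugdahixe/ is unchanged.
Rule 3 (high vowel syncope): /i/ is a high vowel flanked by voiceless consonants /h/ and /x/, so it deletes. /witkugdahixe/ → witkugdahxe.
Rule 4 (stop-cluster i-epenthesis): /t/ and /k/ form a stop–stop cluster, so [i] is inserted between them. /g/ and /d/ form a stop–stop cluster, so [i] is inserted between them. /witkugdahxe/ → witikugidahxe.
Rule 5 (final vowel raising): /e/ is a mid vowel in word-final position, so it raises to [i]. /witikugidahxe/ → witikugidahxi.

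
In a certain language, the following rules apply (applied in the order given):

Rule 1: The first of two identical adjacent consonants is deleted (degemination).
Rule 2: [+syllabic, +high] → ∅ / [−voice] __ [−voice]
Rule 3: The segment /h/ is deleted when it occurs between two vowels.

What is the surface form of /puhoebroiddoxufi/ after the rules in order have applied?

phoebroidoxfi

Rule 1 (degemination): /dd/ is a geminate; the first /d/ deletes. /puhoebroiddoxufi/ → puhoebroidoxufi.
Rule 2 (high vowel syncope): /u/ is a high vowel flanked by voiceless consonants /p/ and /h/, so it deletes. /u/ is a high vowel flanked by voiceless consonants /x/ and /f/, so it deletes. /puhoebroidoxufi/ → phoebroidoxfi.
Rule 3 (intervocalic h-deletion): no segment meets the environment; /phoebroidoxfi/ is unchanged.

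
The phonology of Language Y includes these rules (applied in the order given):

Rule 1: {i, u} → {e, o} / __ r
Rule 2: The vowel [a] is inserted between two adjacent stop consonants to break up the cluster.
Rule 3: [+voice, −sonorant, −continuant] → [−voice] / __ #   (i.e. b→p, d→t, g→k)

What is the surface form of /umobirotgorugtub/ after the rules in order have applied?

Rule 1 (pre-rhotic lowering): /i/ is a high vowel immediately before /r/, so it lowers to [e]. /umobirotgorugtub/ → umoberotgorugtub.
Rule 2 (stop-cluster a-epenthesis): /t/ and /g/ form a stop–stop cluster, so [a] is inserted between them. /g/ and /t/ form a stop–stop cluster, so [a] is inserted between them. /umoberotgorugtub/ → umoberotagorugatub.
Rule 3 (final devoicing): /b/ is a voiced stop in word-final position, so it devoices to [p]. /umoberotagorugatub/ → umoberotagorugatup.

umoberotagorugatup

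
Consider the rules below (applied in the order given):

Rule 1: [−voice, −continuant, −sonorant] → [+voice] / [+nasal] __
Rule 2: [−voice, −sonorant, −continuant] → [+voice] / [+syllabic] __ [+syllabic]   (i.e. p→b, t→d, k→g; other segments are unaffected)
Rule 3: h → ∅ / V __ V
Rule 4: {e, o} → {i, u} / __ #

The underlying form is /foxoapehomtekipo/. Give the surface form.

foxoabeomdegibu

Rule 1 (post-nasal voicing): /t/ is a voiceless stop immediately after the nasal /m/, so it voices to [d]. /foxoapehomtekipo/ → foxoapehomdekipo.
Rule 2 (intervocalic voicing): /p/ is a voiceless stop between vowels /a/ and /e/, so it voices to [b]. /k/ is a voiceless stop between vowels /e/ and /i/, so it voices to [g]. /p/ is a voiceless stop between vowels /i/ and /o/, so it voices to [b]. /foxoapehomdekipo/ → foxoabehomdegibo.
Rule 3 (intervocalic h-deletion): /h/ occurs between vowels /e/ and /o/, so it deletes. /foxoabehomdegibo/ → foxoabeomdegibo.
Rule 4 (final vowel raising): /o/ is a mid vowel in word-final position, so it raises to [u]. /foxoabeomdegibo/ → foxoabeomdegibu.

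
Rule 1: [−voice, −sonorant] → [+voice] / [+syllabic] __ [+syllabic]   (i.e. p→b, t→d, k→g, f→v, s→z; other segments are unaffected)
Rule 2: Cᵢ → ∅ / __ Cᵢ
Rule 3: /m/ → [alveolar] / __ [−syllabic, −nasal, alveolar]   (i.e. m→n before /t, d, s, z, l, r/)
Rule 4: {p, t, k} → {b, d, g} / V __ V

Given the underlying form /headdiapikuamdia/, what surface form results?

headiabiguandia

Rule 1 (intervocalic voicing): /p/ is a voiceless obstruent between vowels /a/ and /i/, so it voices to [b]. /k/ is a voiceless obstruent between vowels /i/ and /u/, so it voices to [g]. /headdiapikuamdia/ → headdiabiguamdia.
Rule 2 (degemination): /dd/ is a geminate; the first /d/ deletes. /headdiabiguamdia/ → headiabiguamdia.
Rule 3 (nasal place assimilation): /m/ precedes the alveolar consonant /d/, so it assimilates in place to [n]. /headiabiguamdia/ → headiabiguandia.
Rule 4 (intervocalic voicing): no segment meets the environment; /headiabiguandia/ is unchanged.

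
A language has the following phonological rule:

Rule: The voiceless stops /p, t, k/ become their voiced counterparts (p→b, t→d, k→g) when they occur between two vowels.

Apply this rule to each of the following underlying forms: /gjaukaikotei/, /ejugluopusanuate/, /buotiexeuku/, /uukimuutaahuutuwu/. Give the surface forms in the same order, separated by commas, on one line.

/gjaukaikotei/: /k/ is a voiceless stop between vowels /u/ and /a/, so it voices to [g]. /k/ is a voiceless stop between vowels /i/ and /o/, so it voices to [g]. /t/ is a voiceless stop between vowels /o/ and /e/, so it voices to [d]. → [gjaugaigodei].
/ejugluopusanuate/: /p/ is a voiceless stop between vowels /o/ and /u/, so it voices to [b]. /t/ is a voiceless stop between vowels /a/ and /e/, so it voices to [d]. → [ejugluobusanuade].
/buotiexeuku/: /t/ is a voiceless stop between vowels /o/ and /i/, so it voices to [d]. /k/ is a voiceless stop between vowels /u/ and /u/, so it voices to [g]. → [buodiexeugu].
/uukimuutaahuutuwu/: /k/ is a voiceless stop between vowels /u/ and /i/, so it voices to [g]. /t/ is a voiceless stop between vowels /u/ and /a/, so it voices to [d]. /t/ is a voiceless stop between vowels /u/ and /u/, so it voices to [d]. → [uugimuudaahuuduwu].

gjaugaigodei, ejugluobusanuade, buodiexeugu, uugimuudaahuuduwu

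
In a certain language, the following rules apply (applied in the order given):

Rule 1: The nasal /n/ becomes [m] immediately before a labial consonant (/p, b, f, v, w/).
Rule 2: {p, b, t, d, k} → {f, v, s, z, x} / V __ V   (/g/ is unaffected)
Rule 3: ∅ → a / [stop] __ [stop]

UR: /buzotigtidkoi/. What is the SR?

Rule 1 (nasal place assimilation): no segment meets the environment; /buzotigtidkoi/ is unchanged.
Rule 2 (intervocalic spirantization): /t/ is a stop between vowels /o/ and /i/, so it spirantizes to the fricative [s]. /buzotigtidkoi/ → buzosigtidkoi.
Rule 3 (stop-cluster a-epenthesis): /g/ and /t/ form a stop–stop cluster, so [a] is inserted between them. /d/ and /k/ form a stop–stop cluster, so [a] is inserted between them. /buzosigtidkoi/ → buzosigatidakoi.

buzosigatidakoi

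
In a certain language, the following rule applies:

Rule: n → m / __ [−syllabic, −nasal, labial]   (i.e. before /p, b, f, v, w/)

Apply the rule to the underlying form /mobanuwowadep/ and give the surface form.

mobanuwowadep

No segment of /mobanuwowadep/ meets the structural description of the rule, so the form surfaces unchanged.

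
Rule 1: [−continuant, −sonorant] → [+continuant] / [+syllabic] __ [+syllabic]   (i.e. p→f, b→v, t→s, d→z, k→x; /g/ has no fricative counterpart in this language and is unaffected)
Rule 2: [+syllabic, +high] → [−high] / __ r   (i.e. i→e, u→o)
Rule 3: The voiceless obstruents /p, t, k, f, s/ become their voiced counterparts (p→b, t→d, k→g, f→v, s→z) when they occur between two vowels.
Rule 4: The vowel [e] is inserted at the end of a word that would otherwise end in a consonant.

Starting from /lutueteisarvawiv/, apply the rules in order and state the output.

luzuezeizarvawive

Rule 1 (intervocalic spirantization): /t/ is a stop between vowels /u/ and /u/, so it spirantizes to the fricative [s]. /t/ is a stop between vowels /e/ and /e/, so it spirantizes to the fricative [s]. /lutueteisarvawiv/ → lusueseisarvawiv.
Rule 2 (pre-rhotic lowering): no segment meets the environment; /lusueseisarvawiv/ is unchanged.
Rule 3 (intervocalic voicing): /s/ is a voiceless obstruent between vowels /u/ and /u/, so it voices to [z]. /s/ is a voiceless obstruent between vowels /e/ and /e/, so it voices to [z]. /s/ is a voiceless obstruent between vowels /i/ and /a/, so it voices to [z]. /lusueseisarvawiv/ → luzuezeizarvawiv.
Rule 4 (final e-epenthesis): the form ends in the consonant /v/, so [e] is inserted word-finally. /luzuezeizarvawiv/ → luzuezeizarvawive.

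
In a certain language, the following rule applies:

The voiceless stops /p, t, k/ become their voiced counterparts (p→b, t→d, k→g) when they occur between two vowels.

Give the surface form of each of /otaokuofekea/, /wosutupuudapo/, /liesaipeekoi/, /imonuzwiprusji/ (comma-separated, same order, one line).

/otaokuofekea/: /t/ is a voiceless stop between vowels /o/ and /a/, so it voices to [d]. /k/ is a voiceless stop between vowels /o/ and /u/, so it voices to [g]. /k/ is a voiceless stop between vowels /e/ and /e/, so it voices to [g]. → [odaoguofegea].
/wosutupuudapo/: /t/ is a voiceless stop between vowels /u/ and /u/, so it voices to [d]. /p/ is a voiceless stop between vowels /u/ and /u/, so it voices to [b]. /p/ is a voiceless stop between vowels /a/ and /o/, so it voices to [b]. → [wosudubuudabo].
/liesaipeekoi/: /p/ is a voiceless stop between vowels /i/ and /e/, so it voices to [b]. /k/ is a voiceless stop between vowels /e/ and /o/, so it voices to [g]. → [liesaibeegoi].
/imonuzwiprusji/: the rule's environment is not met; surfaces unchanged as [imonuzwiprusji].

odaoguofegea, wosudubuudabo, liesaibeegoi, imonuzwiprusji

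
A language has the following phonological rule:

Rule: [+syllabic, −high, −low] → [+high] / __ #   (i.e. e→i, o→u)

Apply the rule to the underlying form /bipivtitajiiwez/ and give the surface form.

bipivtitajiiwez

No segment of /bipivtitajiiwez/ meets the structural description of the rule, so the form surfaces unchanged.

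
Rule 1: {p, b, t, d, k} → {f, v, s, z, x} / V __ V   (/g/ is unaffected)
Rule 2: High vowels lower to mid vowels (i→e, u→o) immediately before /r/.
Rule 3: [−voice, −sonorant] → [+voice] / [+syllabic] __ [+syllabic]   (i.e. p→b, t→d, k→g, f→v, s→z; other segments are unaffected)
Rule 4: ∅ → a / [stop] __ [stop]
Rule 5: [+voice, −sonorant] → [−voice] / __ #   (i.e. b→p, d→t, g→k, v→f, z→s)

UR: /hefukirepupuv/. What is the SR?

hevuxerevuvuf

Rule 1 (intervocalic spirantization): /k/ is a stop between vowels /u/ and /i/, so it spirantizes to the fricative [x]. /p/ is a stop between vowels /e/ and /u/, so it spirantizes to the fricative [f]. /p/ is a stop between vowels /u/ and /u/, so it spirantizes to the fricative [f]. /hefukirepupuv/ → hefuxirefufuv.
Rule 2 (pre-rhotic lowering): /i/ is a high vowel immediately before /r/, so it lowers to [e]. /hefuxirefufuv/ → hefuxerefufuv.
Rule 3 (intervocalic voicing): /f/ is a voiceless obstruent between vowels /e/ and /u/, so it voices to [v]. /f/ is a voiceless obstruent between vowels /e/ and /u/, so it voices to [v]. /f/ is a voiceless obstruent between vowels /u/ and /u/, so it voices to [v]. /hefuxerefufuv/ → hevuxerevuvuv.
Rule 4 (stop-cluster a-epenthesis): no segment meets the environment; /hevuxerevuvuv/ is unchanged.
Rule 5 (final devoicing): /v/ is a voiced obstruent in word-final position, so it devoices to [f]. /hevuxerevuvuv/ → hevuxerevuvuf.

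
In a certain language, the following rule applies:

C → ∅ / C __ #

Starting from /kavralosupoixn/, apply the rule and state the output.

/n/ is the second consonant of a word-final cluster /xn/, so it deletes.
Surface form: [kavralosupoix].

kavralosupoix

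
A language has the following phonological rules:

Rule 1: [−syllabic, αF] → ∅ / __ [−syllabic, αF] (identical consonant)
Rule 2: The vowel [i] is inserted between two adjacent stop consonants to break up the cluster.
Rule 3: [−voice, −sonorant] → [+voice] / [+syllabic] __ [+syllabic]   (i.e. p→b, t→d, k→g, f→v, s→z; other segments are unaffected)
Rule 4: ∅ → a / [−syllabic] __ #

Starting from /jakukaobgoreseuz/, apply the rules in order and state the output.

jagugaobigorezeuza

Rule 1 (degemination): no segment meets the environment; /jakukaobgoreseuz/ is unchanged.
Rule 2 (stop-cluster i-epenthesis): /b/ and /g/ form a stop–stop cluster, so [i] is inserted between them. /jakukaobgoreseuz/ → jakukaobigoreseuz.
Rule 3 (intervocalic voicing): /k/ is a voiceless obstruent between vowels /a/ and /u/, so it voices to [g]. /k/ is a voiceless obstruent between vowels /u/ and /a/, so it voices to [g]. /s/ is a voiceless obstruent between vowels /e/ and /e/, so it voices to [z]. /jakukaobigoreseuz/ → jagugaobigorezeuz.
Rule 4 (final a-epenthesis): the form ends in the consonant /z/, so [a] is inserted word-finally. /jagugaobigorezeuz/ → jagugaobigorezeuza.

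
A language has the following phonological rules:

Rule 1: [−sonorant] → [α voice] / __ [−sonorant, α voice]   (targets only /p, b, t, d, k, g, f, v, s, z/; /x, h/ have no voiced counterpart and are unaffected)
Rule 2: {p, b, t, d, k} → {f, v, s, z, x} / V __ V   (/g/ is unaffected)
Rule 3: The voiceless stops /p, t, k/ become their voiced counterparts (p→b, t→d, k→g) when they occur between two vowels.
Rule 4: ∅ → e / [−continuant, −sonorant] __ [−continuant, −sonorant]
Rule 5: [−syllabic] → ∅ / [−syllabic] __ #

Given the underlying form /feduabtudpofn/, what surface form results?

fezuapetutepof

Rule 1 (regressive voicing assimilation): /b/ precedes the voiceless obstruent /t/, so it devoices to [p] by assimilation. /d/ precedes the voiceless obstruent /p/, so it devoices to [t] by assimilation. /feduabtudpofn/ → feduaptutpofn.
Rule 2 (intervocalic spirantization): /d/ is a stop between vowels /e/ and /u/, so it spirantizes to the fricative [z]. /feduaptutpofn/ → fezuaptutpofn.
Rule 3 (intervocalic voicing): no segment meets the environment; /fezuaptutpofn/ is unchanged.
Rule 4 (stop-cluster e-epenthesis): /p/ and /t/ form a stop–stop cluster, so [e] is inserted between them. /t/ and /p/ form a stop–stop cluster, so [e] is inserted between them. /fezuaptutpofn/ → fezuapetutepofn.
Rule 5 (final cluster simplification): /n/ is the second consonant of a word-final cluster /fn/, so it deletes. /fezuapetutepofn/ → fezuapetutepof.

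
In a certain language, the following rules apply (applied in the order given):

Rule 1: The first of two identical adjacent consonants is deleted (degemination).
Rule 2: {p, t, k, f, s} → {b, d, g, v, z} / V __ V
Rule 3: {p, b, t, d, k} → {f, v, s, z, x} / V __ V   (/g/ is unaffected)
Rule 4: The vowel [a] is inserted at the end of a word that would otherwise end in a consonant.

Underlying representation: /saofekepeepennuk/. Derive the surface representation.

saovegeveevenuka

Rule 1 (degemination): /nn/ is a geminate; the first /n/ deletes. /saofekepeepennuk/ → saofekepeepenuk.
Rule 2 (intervocalic voicing): /f/ is a voiceless obstruent between vowels /o/ and /e/, so it voices to [v]. /k/ is a voiceless obstruent between vowels /e/ and /e/, so it voices to [g]. /p/ is a voiceless obstruent between vowels /e/ and /e/, so it voices to [b]. /p/ is a voiceless obstruent between vowels /e/ and /e/, so it voices to [b]. /saofekepeepenuk/ → saovegebeebenuk.
Rule 3 (intervocalic spirantization): /b/ is a stop between vowels /e/ and /e/, so it spirantizes to the fricative [v]. /b/ is a stop between vowels /e/ and /e/, so it spirantizes to the fricative [v]. /saovegebeebenuk/ → saovegeveevenuk.
Rule 4 (final a-epenthesis): the form ends in the consonant /k/, so [a] is inserted word-finally. /saovegeveevenuk/ → saovegeveevenuka.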